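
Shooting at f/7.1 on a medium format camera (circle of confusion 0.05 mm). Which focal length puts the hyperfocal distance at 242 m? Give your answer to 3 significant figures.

293 mm

From H = f²/(N·c) + f, with f ≪ H: f ≈ √(H·N·c) = √(242000 × 7.1 × 0.05) = √85910 ≈ 293.1 mm.
The +f correction barely moves this — solving exactly, f² + N·c·f − N·c·H = 0 ⇒ f = (−N·c + √((N·c)² + 4·N·c·H))/2 = (−0.355 + √343640)/2 ≈ 292.93 mm, so f ≈ 293 mm.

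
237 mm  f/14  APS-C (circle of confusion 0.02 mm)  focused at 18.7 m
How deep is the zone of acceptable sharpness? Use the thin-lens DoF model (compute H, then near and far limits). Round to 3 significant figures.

3.47 m

Hyperfocal distance H = f²/(N·c) + f = 237²/(14 × 0.02) + 237 = 56169/0.28 + 237 ≈ 200840.6 mm ≈ 200.8 m.
Near limit Dn = s·(H − f)/(H + s − 2f) = 18700 × (200840.6 − 237) / (200840.6 + 18700 − 2 × 237) = 18700 × 200603.6 / 219066.6 ≈ 17124.0 mm.
Far limit Df = s·(H − f)/(H − s) = 18700 × (200840.6 − 237) / (200840.6 − 18700) = 18700 × 200603.6 / 182140.6 ≈ 20595.6 mm.
Depth of field = Df − Dn = 20595.6 − 17124.0 ≈ 3471.6 mm ≈ 3.47 m.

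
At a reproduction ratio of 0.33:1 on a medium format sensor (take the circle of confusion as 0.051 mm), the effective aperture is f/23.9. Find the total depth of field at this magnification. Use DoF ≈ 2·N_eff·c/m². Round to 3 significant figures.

22.4 mm

At magnification m, DoF ≈ 2·N_eff·c/m² = 2 × 23.9 × 0.051 / 0.33² = 2.438 / 0.1089 ≈ 22.4 mm.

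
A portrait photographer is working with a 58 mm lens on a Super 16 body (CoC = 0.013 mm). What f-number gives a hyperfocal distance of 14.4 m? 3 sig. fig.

f/18

Rearrange H = f²/(N·c) + f for N: N = f² / ((H − f)·c).
N = 58² / ((14400 − 58) × 0.013) = 3364 / 186.4 ≈ 18.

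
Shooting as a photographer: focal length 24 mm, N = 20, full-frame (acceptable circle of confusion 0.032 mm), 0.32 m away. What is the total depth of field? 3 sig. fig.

Hyperfocal distance H = f²/(N·c) + f = 24²/(20 × 0.032) + 24 = 576/0.64 + 24 ≈ 924.0 mm ≈ 0.924 m.
Near limit Dn = s·(H − f)/(H + s − 2f) = 320 × (924.0 − 24) / (924.0 + 320 − 2 × 24) = 320 × 900.0 / 1196.0 ≈ 240.80 mm.
Far limit Df = s·(H − f)/(H − s) = 320 × (924.0 − 24) / (924.0 − 320) = 320 × 900.0 / 604.0 ≈ 476.82 mm.
Depth of field = Df − Dn = 476.82 − 240.80 ≈ 236.02 mm.

236 mm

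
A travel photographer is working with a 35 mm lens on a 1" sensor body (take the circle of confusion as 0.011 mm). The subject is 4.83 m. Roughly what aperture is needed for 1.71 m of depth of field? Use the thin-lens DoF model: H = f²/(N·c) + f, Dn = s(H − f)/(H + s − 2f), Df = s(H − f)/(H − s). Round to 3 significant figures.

Write h = H − f = f²/(N·c). The thin-lens limits are Dn = s·h/(h + (s−f)) and Df = s·h/(h − (s−f)), so DoF = Df − Dn = 2·s·(s−f)·h / (h² − (s−f)²).
That is a quadratic in h: DoF·h² − 2·s·(s−f)·h − DoF·(s−f)² = 0 ⇒ h = (s−f)·(s + √(s² + DoF²)) / DoF = 4795 × (4830 + √(4830² + 1710²)) / 1710 = 4795 × (4830 + 5123.77) / 1710 ≈ 27911 mm.
Then N = f²/(c·h) = 35² / (0.011 × 27911) = 1225 / 307.02 ≈ 3.99.

f/3.99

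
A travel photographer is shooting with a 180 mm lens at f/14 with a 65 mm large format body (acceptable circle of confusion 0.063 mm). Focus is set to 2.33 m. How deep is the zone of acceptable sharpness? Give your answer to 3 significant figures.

Hyperfocal distance H = f²/(N·c) + f = 180²/(14 × 0.063) + 180 = 32400/0.882 + 180 ≈ 36914.7 mm ≈ 36.91 m.
Near limit Dn = s·(H − f)/(H + s − 2f) = 2330 × (36914.7 − 180) / (36914.7 + 2330 − 2 × 180) = 2330 × 36734.7 / 38884.7 ≈ 2201.17 mm.
Far limit Df = s·(H − f)/(H − s) = 2330 × (36914.7 − 180) / (36914.7 − 2330) = 2330 × 36734.7 / 34584.7 ≈ 2474.85 mm.
Depth of field = Df − Dn = 2474.85 − 2201.17 ≈ 273.68 mm.

274 mm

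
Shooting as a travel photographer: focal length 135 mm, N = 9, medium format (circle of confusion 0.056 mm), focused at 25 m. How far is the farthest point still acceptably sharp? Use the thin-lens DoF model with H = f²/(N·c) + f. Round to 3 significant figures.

Hyperfocal distance H = f²/(N·c) + f = 135²/(9 × 0.056) + 135 = 18225/0.504 + 135 ≈ 36295.7 mm ≈ 36.30 m.
Far limit Df = s·(H − f)/(H − s) = 25000 × (36295.7 − 135) / (36295.7 − 25000) = 25000 × 36160.7 / 11295.7 ≈ 80032 mm ≈ 80.0 m.

80.0 m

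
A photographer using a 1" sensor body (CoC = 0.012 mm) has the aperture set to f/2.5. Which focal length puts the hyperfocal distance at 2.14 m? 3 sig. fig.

8.00 mm

From H = f²/(N·c) + f, with f ≪ H: f ≈ √(H·N·c) = √(2140 × 2.5 × 0.012) = √64.200 ≈ 8.012 mm.
Exact: f² + N·c·f − N·c·H = 0 ⇒ f = (−N·c + √((N·c)² + 4·N·c·H))/2 = (−0.03 + √256.80)/2 ≈ 7.9975 mm ≈ 8.00 mm.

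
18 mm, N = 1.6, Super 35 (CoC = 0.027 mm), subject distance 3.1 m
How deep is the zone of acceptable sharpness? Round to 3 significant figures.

Hyperfocal distance H = f²/(N·c) + f = 18²/(1.6 × 0.027) + 18 = 324/0.0432 + 18 ≈ 7518.0 mm ≈ 7.518 m.
Near limit Dn = s·(H − f)/(H + s − 2f) = 3100 × (7518.0 − 18) / (7518.0 + 3100 − 2 × 18) = 3100 × 7500.0 / 10582.0 ≈ 2197.1 mm.
Far limit Df = s·(H − f)/(H − s) = 3100 × (7518.0 − 18) / (7518.0 − 3100) = 3100 × 7500.0 / 4418.0 ≈ 5262.6 mm.
Depth of field = Df − Dn = 5262.6 − 2197.1 ≈ 3065.5 mm ≈ 3.07 m.

3.07 m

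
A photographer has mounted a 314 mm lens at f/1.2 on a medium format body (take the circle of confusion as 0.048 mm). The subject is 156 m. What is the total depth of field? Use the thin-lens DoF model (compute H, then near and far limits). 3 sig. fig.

28.6 m

Hyperfocal distance H = f²/(N·c) + f = 314²/(1.2 × 0.048) + 314 = 98596/0.0576 + 314 ≈ 1712050.1 mm ≈ 1712 m.
Near limit Dn = s·(H − f)/(H + s − 2f) = 156000 × (1712050.1 − 314) / (1712050.1 + 156000 − 2 × 314) = 156000 × 1711736.1 / 1867422.1 ≈ 142994 mm.
Far limit Df = s·(H − f)/(H − s) = 156000 × (1712050.1 − 314) / (1712050.1 − 156000) = 156000 × 1711736.1 / 1556050.1 ≈ 171608 mm.
Depth of field = Df − Dn = 171608 − 142994 ≈ 28614 mm ≈ 28.6 m.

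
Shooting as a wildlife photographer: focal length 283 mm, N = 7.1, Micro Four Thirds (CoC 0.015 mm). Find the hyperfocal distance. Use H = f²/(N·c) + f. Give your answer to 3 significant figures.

752 m

Hyperfocal distance H = f²/(N·c) + f = 283²/(7.1 × 0.015) + 283 = 80089/0.1065 + 283 ≈ 752292.4 mm ≈ 752 m.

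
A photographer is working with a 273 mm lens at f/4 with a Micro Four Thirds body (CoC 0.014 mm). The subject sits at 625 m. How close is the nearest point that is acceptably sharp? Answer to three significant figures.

425 m

Hyperfocal distance H = f²/(N·c) + f = 273²/(4 × 0.014) + 273 = 74529/0.056 + 273 ≈ 1331148.0 mm ≈ 1331 m.
Near limit Dn = s·(H − f)/(H + s − 2f) = 625000 × (1331148.0 − 273) / (1331148.0 + 625000 − 2 × 273) = 625000 × 1330875.0 / 1955602.0 ≈ 425341 mm ≈ 425 m.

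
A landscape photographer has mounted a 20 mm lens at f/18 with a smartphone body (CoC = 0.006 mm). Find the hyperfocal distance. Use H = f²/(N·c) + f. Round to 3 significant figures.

3.72 m

Hyperfocal distance H = f²/(N·c) + f = 20²/(18 × 0.006) + 20 = 400/0.108 + 20 ≈ 3723.7 mm ≈ 3.72 m.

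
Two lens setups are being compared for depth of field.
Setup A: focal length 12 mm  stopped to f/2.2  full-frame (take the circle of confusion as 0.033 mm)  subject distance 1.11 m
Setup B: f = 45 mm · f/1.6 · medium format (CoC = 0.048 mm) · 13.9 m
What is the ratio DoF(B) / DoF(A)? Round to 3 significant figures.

Setup A: H = 12²/(2.2×0.033) + 12 ≈ 1995.5 mm; DoF = Df − Dn = 2486.4 − 714.5 ≈ 1771.9 mm.
Setup B: H = 45²/(1.6×0.048) + 45 ≈ 26412.2 mm; DoF = Df − Dn = 29292 − 9112 ≈ 20180 mm.
Ratio = 20180 / 1771.9 ≈ 11.4.

11.4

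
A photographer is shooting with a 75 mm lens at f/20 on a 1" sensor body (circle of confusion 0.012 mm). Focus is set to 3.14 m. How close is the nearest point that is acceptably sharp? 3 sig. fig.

2.78 m

Hyperfocal distance H = f²/(N·c) + f = 75²/(20 × 0.012) + 75 = 5625/0.24 + 75 ≈ 23512.5 mm ≈ 23.51 m.
Near limit Dn = s·(H − f)/(H + s − 2f) = 3140 × (23512.5 − 75) / (23512.5 + 3140 − 2 × 75) = 3140 × 23437.5 / 26502.5 ≈ 2776.9 mm ≈ 2.78 m.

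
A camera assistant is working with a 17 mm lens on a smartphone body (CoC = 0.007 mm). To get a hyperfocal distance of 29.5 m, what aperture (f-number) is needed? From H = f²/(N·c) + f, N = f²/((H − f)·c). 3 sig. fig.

Rearrange H = f²/(N·c) + f for N: N = f² / ((H − f)·c).
N = 17² / ((29500 − 17) × 0.007) = 289 / 206.4 ≈ 1.40.

f/1.40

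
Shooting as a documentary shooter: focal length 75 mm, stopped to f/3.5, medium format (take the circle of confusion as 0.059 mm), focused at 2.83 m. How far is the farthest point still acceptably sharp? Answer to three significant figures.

Hyperfocal distance H = f²/(N·c) + f = 75²/(3.5 × 0.059) + 75 = 5625/0.2065 + 75 ≈ 27314.7 mm ≈ 27.31 m.
Far limit Df = s·(H − f)/(H − s) = 2830 × (27314.7 − 75) / (27314.7 − 2830) = 2830 × 27239.7 / 24484.7 ≈ 3148.4 mm ≈ 3.15 m.

3.15 m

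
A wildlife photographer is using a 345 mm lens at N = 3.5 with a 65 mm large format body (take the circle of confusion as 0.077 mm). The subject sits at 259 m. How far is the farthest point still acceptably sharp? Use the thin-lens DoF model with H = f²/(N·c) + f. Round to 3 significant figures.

Hyperfocal distance H = f²/(N·c) + f = 345²/(3.5 × 0.077) + 345 = 119025/0.2695 + 345 ≈ 441996.2 mm ≈ 442.0 m.
Far limit Df = s·(H − f)/(H − s) = 259000 × (441996.2 − 345) / (441996.2 − 259000) = 259000 × 441651.2 / 182996.2 ≈ 625082 mm ≈ 625 m.

625 m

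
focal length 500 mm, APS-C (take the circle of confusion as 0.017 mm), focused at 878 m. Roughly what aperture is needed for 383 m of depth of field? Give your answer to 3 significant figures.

Write h = H − f = f²/(N·c). The thin-lens limits are Dn = s·h/(h + (s−f)) and Df = s·h/(h − (s−f)), so DoF = Df − Dn = 2·s·(s−f)·h / (h² − (s−f)²).
That is a quadratic in h: DoF·h² − 2·s·(s−f)·h − DoF·(s−f)² = 0 ⇒ h = (s−f)·(s + √(s² + DoF²)) / DoF = 877500 × (878000 + √(878000² + 383000²)) / 383000 = 877500 × (878000 + 957900) / 383000 ≈ 4206273 mm.
Then N = f²/(c·h) = 500² / (0.017 × 4206273) = 250000 / 71507 ≈ 3.50.

f/3.50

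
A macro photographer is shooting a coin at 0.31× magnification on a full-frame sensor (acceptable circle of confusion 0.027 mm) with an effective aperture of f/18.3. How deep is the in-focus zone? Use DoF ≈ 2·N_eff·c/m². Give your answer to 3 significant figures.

At magnification m, DoF ≈ 2·N_eff·c/m² = 2 × 18.3 × 0.027 / 0.31² = 0.9882 / 0.0961 ≈ 10.3 mm.

10.3 mm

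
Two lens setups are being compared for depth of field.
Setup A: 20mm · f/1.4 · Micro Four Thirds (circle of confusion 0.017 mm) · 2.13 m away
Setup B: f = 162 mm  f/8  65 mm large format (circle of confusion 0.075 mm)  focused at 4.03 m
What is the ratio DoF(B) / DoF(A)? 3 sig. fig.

Setup A: H = 20²/(1.4×0.017) + 20 ≈ 16826.7 mm; DoF = Df − Dn = 2435.80 − 1892.42 ≈ 543.38 mm.
Setup B: H = 162²/(8×0.075) + 162 ≈ 43902.0 mm; DoF = Df − Dn = 4420.95 − 3702.58 ≈ 718.37 mm.
Ratio = 718.37 / 543.38 ≈ 1.32.

1.32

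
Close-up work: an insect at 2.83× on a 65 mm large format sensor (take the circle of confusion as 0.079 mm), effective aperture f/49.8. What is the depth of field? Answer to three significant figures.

At magnification m, DoF ≈ 2·N_eff·c/m² = 2 × 49.8 × 0.079 / 2.83² = 7.868 / 8.009 ≈ 0.982 mm.

0.982 mm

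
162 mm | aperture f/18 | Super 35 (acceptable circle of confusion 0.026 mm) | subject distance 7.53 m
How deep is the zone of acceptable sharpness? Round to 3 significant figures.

Hyperfocal distance H = f²/(N·c) + f = 162²/(18 × 0.026) + 162 = 26244/0.468 + 162 ≈ 56238.9 mm ≈ 56.24 m.
Near limit Dn = s·(H − f)/(H + s − 2f) = 7530 × (56238.9 − 162) / (56238.9 + 7530 − 2 × 162) = 7530 × 56076.9 / 63444.9 ≈ 6655.5 mm.
Far limit Df = s·(H − f)/(H − s) = 7530 × (56238.9 − 162) / (56238.9 − 7530) = 7530 × 56076.9 / 48708.9 ≈ 8669.0 mm.
Depth of field = Df − Dn = 8669.0 − 6655.5 ≈ 2013.5 mm ≈ 2.01 m.

2.01 m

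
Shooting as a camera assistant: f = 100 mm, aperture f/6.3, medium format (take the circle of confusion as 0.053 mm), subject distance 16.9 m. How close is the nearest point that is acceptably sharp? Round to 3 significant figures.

10.8 m

Hyperfocal distance H = f²/(N·c) + f = 100²/(6.3 × 0.053) + 100 = 10000/0.3339 + 100 ≈ 30049.1 mm ≈ 30.05 m.
Near limit Dn = s·(H − f)/(H + s − 2f) = 16900 × (30049.1 − 100) / (30049.1 + 16900 − 2 × 100) = 16900 × 29949.1 / 46749.1 ≈ 10827 mm ≈ 10.8 m.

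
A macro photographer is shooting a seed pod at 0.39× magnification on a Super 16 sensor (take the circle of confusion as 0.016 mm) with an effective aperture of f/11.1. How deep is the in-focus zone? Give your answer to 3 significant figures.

At magnification m, DoF ≈ 2·N_eff·c/m² = 2 × 11.1 × 0.016 / 0.39² = 0.3552 / 0.1521 ≈ 2.34 mm.

2.34 mm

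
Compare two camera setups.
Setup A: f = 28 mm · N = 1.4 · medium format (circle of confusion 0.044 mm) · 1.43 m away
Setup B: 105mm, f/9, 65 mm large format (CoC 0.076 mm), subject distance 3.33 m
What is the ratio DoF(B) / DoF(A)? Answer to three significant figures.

4.35

Setup A: H = 28²/(1.4×0.044) + 28 ≈ 12755.3 mm; DoF = Df − Dn = 1607.03 − 1288.11 ≈ 318.92 mm.
Setup B: H = 105²/(9×0.076) + 105 ≈ 16223.4 mm; DoF = Df − Dn = 4162.9 − 2774.8 ≈ 1388.1 mm.
Ratio = 1388.1 / 318.92 ≈ 4.35.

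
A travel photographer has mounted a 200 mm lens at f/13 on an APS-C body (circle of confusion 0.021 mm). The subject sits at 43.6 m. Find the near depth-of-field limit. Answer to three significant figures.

33.6 m

Hyperfocal distance H = f²/(N·c) + f = 200²/(13 × 0.021) + 200 = 40000/0.273 + 200 ≈ 146720.1 mm ≈ 146.7 m.
Near limit Dn = s·(H − f)/(H + s − 2f) = 43600 × (146720.1 − 200) / (146720.1 + 43600 − 2 × 200) = 43600 × 146520.1 / 189920.1 ≈ 33637 mm ≈ 33.6 m.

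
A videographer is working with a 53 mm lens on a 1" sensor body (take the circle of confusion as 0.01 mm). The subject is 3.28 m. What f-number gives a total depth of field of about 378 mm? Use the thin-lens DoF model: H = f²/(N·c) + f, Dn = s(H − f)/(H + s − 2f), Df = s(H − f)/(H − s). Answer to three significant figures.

Write h = H − f = f²/(N·c). The thin-lens limits are Dn = s·h/(h + (s−f)) and Df = s·h/(h − (s−f)), so DoF = Df − Dn = 2·s·(s−f)·h / (h² − (s−f)²).
That is a quadratic in h: DoF·h² − 2·s·(s−f)·h − DoF·(s−f)² = 0 ⇒ h = (s−f)·(s + √(s² + DoF²)) / DoF = 3227 × (3280 + √(3280² + 378²)) / 378 = 3227 × (3280 + 3301.71) / 378 ≈ 56188 mm.
Then N = f²/(c·h) = 53² / (0.01 × 56188) = 2809 / 561.88 ≈ 5.

f/5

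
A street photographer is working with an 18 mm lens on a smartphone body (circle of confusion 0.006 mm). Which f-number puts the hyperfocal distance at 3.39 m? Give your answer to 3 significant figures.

Rearrange H = f²/(N·c) + f for N: N = f² / ((H − f)·c).
N = 18² / ((3390 − 18) × 0.006) = 324 / 20.23 ≈ 16.

f/16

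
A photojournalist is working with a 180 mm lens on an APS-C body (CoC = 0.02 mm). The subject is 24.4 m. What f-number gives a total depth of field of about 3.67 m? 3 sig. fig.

f/5

Write h = H − f = f²/(N·c). The thin-lens limits are Dn = s·h/(h + (s−f)) and Df = s·h/(h − (s−f)), so DoF = Df − Dn = 2·s·(s−f)·h / (h² − (s−f)²).
That is a quadratic in h: DoF·h² − 2·s·(s−f)·h − DoF·(s−f)² = 0 ⇒ h = (s−f)·(s + √(s² + DoF²)) / DoF = 24220 × (24400 + √(24400² + 3670²)) / 3670 = 24220 × (24400 + 24674.5) / 3670 ≈ 323865 mm.
Then N = f²/(c·h) = 180² / (0.02 × 323865) = 32400 / 6477.3 ≈ 5.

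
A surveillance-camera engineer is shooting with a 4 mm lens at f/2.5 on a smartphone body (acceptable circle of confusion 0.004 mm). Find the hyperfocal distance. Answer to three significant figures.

1.60 m

Hyperfocal distance H = f²/(N·c) + f = 4²/(2.5 × 0.004) + 4 = 16/0.01 + 4 ≈ 1604.0 mm ≈ 1.60 m.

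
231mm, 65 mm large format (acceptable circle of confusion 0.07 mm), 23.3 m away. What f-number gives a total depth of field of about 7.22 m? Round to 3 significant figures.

Write h = H − f = f²/(N·c). The thin-lens limits are Dn = s·h/(h + (s−f)) and Df = s·h/(h − (s−f)), so DoF = Df − Dn = 2·s·(s−f)·h / (h² − (s−f)²).
That is a quadratic in h: DoF·h² − 2·s·(s−f)·h − DoF·(s−f)² = 0 ⇒ h = (s−f)·(s + √(s² + DoF²)) / DoF = 23069 × (23300 + √(23300² + 7220²)) / 7220 = 23069 × (23300 + 24393.0) / 7220 ≈ 152386 mm.
Then N = f²/(c·h) = 231² / (0.07 × 152386) = 53361 / 10667 ≈ 5.

f/5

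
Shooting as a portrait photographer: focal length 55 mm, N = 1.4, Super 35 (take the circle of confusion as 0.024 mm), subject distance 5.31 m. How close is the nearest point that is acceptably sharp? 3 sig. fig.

Hyperfocal distance H = f²/(N·c) + f = 55²/(1.4 × 0.024) + 55 = 3025/0.0336 + 55 ≈ 90084.8 mm ≈ 90.08 m.
Near limit Dn = s·(H − f)/(H + s − 2f) = 5310 × (90084.8 − 55) / (90084.8 + 5310 − 2 × 55) = 5310 × 90029.8 / 95284.8 ≈ 5017.2 mm ≈ 5.02 m.

5.02 m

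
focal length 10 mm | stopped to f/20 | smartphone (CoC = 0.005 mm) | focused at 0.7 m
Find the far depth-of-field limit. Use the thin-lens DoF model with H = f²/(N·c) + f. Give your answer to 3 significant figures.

2.26 m

Hyperfocal distance H = f²/(N·c) + f = 10²/(20 × 0.005) + 10 = 100/0.1 + 10 ≈ 1010.0 mm ≈ 1.010 m.
Far limit Df = s·(H − f)/(H − s) = 700 × (1010.0 − 10) / (1010.0 − 700) = 700 × 1000.0 / 310.0 ≈ 2258.1 mm ≈ 2.26 m.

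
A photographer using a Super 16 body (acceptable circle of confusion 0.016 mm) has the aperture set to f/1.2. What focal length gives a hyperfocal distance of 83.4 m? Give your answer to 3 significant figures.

40.0 mm

From H = f²/(N·c) + f, with f ≪ H: f ≈ √(H·N·c) = √(83400 × 1.2 × 0.016) = √1601.3 ≈ 40.02 mm.
The +f correction barely moves this — solving exactly, f² + N·c·f − N·c·H = 0 ⇒ f = (−N·c + √((N·c)² + 4·N·c·H))/2 = (−0.0192 + √6405.1)/2 ≈ 40.006 mm, so f ≈ 40.0 mm.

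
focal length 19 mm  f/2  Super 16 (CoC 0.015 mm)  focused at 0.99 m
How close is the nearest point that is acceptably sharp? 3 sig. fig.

0.916 m

Hyperfocal distance H = f²/(N·c) + f = 19²/(2 × 0.015) + 19 = 361/0.03 + 19 ≈ 12052.3 mm ≈ 12.05 m.
Near limit Dn = s·(H − f)/(H + s − 2f) = 990 × (12052.3 − 19) / (12052.3 + 990 − 2 × 19) = 990 × 12033.3 / 13004.3 ≈ 916.08 mm ≈ 0.916 m.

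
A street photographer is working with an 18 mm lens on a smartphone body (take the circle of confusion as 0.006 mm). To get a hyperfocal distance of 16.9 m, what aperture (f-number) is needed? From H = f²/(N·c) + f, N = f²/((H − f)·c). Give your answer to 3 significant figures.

f/3.20

Rearrange H = f²/(N·c) + f for N: N = f² / ((H − f)·c).
N = 18² / ((16900 − 18) × 0.006) = 324 / 101.3 ≈ 3.20.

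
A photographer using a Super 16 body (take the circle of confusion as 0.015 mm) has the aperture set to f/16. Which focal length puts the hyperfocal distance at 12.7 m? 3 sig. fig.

From H = f²/(N·c) + f, with f ≪ H: f ≈ √(H·N·c) = √(12700 × 16 × 0.015) = √3048.0 ≈ 55.21 mm.
Exact: f² + N·c·f − N·c·H = 0 ⇒ f = (−N·c + √((N·c)² + 4·N·c·H))/2 = (−0.24 + √12192)/2 ≈ 55.089 mm ≈ 55.1 mm.

55.1 mm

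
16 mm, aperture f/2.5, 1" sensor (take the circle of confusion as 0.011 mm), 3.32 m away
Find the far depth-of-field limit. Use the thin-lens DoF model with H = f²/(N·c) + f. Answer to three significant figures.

5.15 m

Hyperfocal distance H = f²/(N·c) + f = 16²/(2.5 × 0.011) + 16 = 256/0.0275 + 16 ≈ 9325.1 mm ≈ 9.325 m.
Far limit Df = s·(H − f)/(H − s) = 3320 × (9325.1 − 16) / (9325.1 − 3320) = 3320 × 9309.1 / 6005.1 ≈ 5146.7 mm ≈ 5.15 m.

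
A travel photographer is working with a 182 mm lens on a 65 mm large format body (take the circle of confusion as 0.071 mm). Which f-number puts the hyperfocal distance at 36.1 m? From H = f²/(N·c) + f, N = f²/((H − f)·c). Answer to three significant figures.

f/13

Rearrange H = f²/(N·c) + f for N: N = f² / ((H − f)·c).
N = 182² / ((36100 − 182) × 0.071) = 33124 / 2550 ≈ 13.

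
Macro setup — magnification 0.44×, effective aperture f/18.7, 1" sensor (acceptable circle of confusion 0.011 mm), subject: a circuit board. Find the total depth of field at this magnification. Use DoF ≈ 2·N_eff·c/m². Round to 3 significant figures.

At magnification m, DoF ≈ 2·N_eff·c/m² = 2 × 18.7 × 0.011 / 0.44² = 0.4114 / 0.1936 ≈ 2.12 mm.

2.12 mm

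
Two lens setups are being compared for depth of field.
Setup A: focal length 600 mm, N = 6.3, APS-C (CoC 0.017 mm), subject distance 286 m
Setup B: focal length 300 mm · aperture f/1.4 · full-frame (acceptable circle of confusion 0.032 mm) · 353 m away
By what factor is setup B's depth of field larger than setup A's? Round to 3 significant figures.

2.61

Setup A: H = 600²/(6.3×0.017) + 600 ≈ 3361944.5 mm; DoF = Df − Dn = 312536 − 263617 ≈ 48919 mm.
Setup B: H = 300²/(1.4×0.032) + 300 ≈ 2009228.6 mm; DoF = Df − Dn = 428173 − 300281 ≈ 127892 mm.
Ratio = 127892 / 48919 ≈ 2.61.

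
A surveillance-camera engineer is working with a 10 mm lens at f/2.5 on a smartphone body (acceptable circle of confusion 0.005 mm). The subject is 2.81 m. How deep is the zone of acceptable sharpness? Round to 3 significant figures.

2.24 m

Hyperfocal distance H = f²/(N·c) + f = 10²/(2.5 × 0.005) + 10 = 100/0.0125 + 10 ≈ 8010.0 mm ≈ 8.010 m.
Near limit Dn = s·(H − f)/(H + s − 2f) = 2810 × (8010.0 − 10) / (8010.0 + 2810 − 2 × 10) = 2810 × 8000.0 / 10800.0 ≈ 2081.5 mm.
Far limit Df = s·(H − f)/(H − s) = 2810 × (8010.0 − 10) / (8010.0 − 2810) = 2810 × 8000.0 / 5200.0 ≈ 4323.1 mm.
Depth of field = Df − Dn = 4323.1 − 2081.5 ≈ 2241.6 mm ≈ 2.24 m.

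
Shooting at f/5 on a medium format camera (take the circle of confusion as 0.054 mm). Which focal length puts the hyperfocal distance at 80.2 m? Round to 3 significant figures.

147 mm

From H = f²/(N·c) + f, with f ≪ H: f ≈ √(H·N·c) = √(80200 × 5 × 0.054) = √21654 ≈ 147.2 mm.
The +f correction barely moves this — solving exactly, f² + N·c·f − N·c·H = 0 ⇒ f = (−N·c + √((N·c)² + 4·N·c·H))/2 = (−0.27 + √86616)/2 ≈ 147.02 mm, so f ≈ 147 mm.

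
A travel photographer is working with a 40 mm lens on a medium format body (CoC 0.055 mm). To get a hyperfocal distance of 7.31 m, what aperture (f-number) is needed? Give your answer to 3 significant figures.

Rearrange H = f²/(N·c) + f for N: N = f² / ((H − f)·c).
N = 40² / ((7310 − 40) × 0.055) = 1600 / 399.9 ≈ 4.

f/4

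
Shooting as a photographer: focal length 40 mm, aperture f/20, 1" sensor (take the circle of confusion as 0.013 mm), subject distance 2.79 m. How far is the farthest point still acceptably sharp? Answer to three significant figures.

5.04 m

Hyperfocal distance H = f²/(N·c) + f = 40²/(20 × 0.013) + 40 = 1600/0.26 + 40 ≈ 6193.8 mm ≈ 6.194 m.
Far limit Df = s·(H − f)/(H − s) = 2790 × (6193.8 − 40) / (6193.8 − 2790) = 2790 × 6153.8 / 3403.8 ≈ 5044.1 mm ≈ 5.04 m.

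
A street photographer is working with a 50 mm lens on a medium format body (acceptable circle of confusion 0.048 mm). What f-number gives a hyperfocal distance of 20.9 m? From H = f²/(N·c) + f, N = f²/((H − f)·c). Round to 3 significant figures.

f/2.50

Rearrange H = f²/(N·c) + f for N: N = f² / ((H − f)·c).
N = 50² / ((20900 − 50) × 0.048) = 2500 / 1001 ≈ 2.50.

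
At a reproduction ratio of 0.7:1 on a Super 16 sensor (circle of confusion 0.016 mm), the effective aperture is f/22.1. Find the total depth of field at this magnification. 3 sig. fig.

1.44 mm

At magnification m, DoF ≈ 2·N_eff·c/m² = 2 × 22.1 × 0.016 / 0.7² = 0.7072 / 0.49 ≈ 1.44 mm.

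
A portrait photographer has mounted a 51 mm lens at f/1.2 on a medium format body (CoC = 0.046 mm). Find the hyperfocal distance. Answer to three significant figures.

Hyperfocal distance H = f²/(N·c) + f = 51²/(1.2 × 0.046) + 51 = 2601/0.0552 + 51 ≈ 47170.6 mm ≈ 47.2 m.

47.2 m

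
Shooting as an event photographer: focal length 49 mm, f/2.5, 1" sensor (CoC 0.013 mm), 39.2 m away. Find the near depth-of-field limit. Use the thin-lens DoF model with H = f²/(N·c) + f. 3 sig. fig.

Hyperfocal distance H = f²/(N·c) + f = 49²/(2.5 × 0.013) + 49 = 2401/0.0325 + 49 ≈ 73925.9 mm ≈ 73.93 m.
Near limit Dn = s·(H − f)/(H + s − 2f) = 39200 × (73925.9 − 49) / (73925.9 + 39200 − 2 × 49) = 39200 × 73876.9 / 113027.9 ≈ 25622 mm ≈ 25.6 m.

25.6 m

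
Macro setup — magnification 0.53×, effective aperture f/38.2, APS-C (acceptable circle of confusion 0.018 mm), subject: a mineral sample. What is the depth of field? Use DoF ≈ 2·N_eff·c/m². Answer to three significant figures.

4.90 mm

At magnification m, DoF ≈ 2·N_eff·c/m² = 2 × 38.2 × 0.018 / 0.53² = 1.375 / 0.2809 ≈ 4.9 mm.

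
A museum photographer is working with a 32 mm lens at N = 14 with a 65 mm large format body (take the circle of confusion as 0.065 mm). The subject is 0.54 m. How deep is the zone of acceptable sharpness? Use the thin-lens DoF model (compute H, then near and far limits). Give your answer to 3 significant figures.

Hyperfocal distance H = f²/(N·c) + f = 32²/(14 × 0.065) + 32 = 1024/0.91 + 32 ≈ 1157.3 mm ≈ 1.157 m.
Near limit Dn = s·(H − f)/(H + s − 2f) = 540 × (1157.3 − 32) / (1157.3 + 540 − 2 × 32) = 540 × 1125.3 / 1633.3 ≈ 372.04 mm.
Far limit Df = s·(H − f)/(H − s) = 540 × (1157.3 − 32) / (1157.3 − 540) = 540 × 1125.3 / 617.3 ≈ 984.41 mm.
Depth of field = Df − Dn = 984.41 − 372.04 ≈ 612.37 mm ≈ 0.612 m.

0.612 m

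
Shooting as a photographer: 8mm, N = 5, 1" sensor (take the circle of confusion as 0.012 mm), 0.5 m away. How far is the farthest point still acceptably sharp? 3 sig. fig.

0.928 m

Hyperfocal distance H = f²/(N·c) + f = 8²/(5 × 0.012) + 8 = 64/0.06 + 8 ≈ 1074.7 mm ≈ 1.075 m.
Far limit Df = s·(H − f)/(H − s) = 500 × (1074.7 − 8) / (1074.7 − 500) = 500 × 1066.7 / 574.7 ≈ 928.07 mm ≈ 0.928 m.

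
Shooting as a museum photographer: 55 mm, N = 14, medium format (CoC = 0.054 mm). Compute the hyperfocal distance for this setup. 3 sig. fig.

4.06 m

Hyperfocal distance H = f²/(N·c) + f = 55²/(14 × 0.054) + 55 = 3025/0.756 + 55 ≈ 4056.3 mm ≈ 4.06 m.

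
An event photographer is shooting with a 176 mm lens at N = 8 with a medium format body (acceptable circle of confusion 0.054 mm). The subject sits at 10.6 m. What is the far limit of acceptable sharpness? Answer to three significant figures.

Hyperfocal distance H = f²/(N·c) + f = 176²/(8 × 0.054) + 176 = 30976/0.432 + 176 ≈ 71879.7 mm ≈ 71.88 m.
Far limit Df = s·(H − f)/(H − s) = 10600 × (71879.7 − 176) / (71879.7 − 10600) = 10600 × 71703.7 / 61279.7 ≈ 12403 mm ≈ 12.4 m.

12.4 m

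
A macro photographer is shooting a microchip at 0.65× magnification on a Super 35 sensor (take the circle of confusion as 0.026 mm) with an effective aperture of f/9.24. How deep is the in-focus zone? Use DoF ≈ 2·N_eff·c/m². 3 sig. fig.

At magnification m, DoF ≈ 2·N_eff·c/m² = 2 × 9.24 × 0.026 / 0.65² = 0.4805 / 0.4225 ≈ 1.14 mm.

1.14 mm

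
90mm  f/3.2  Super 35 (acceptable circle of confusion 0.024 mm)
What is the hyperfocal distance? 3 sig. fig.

106 m

Hyperfocal distance H = f²/(N·c) + f = 90²/(3.2 × 0.024) + 90 = 8100/0.0768 + 90 ≈ 105558.7 mm ≈ 106 m.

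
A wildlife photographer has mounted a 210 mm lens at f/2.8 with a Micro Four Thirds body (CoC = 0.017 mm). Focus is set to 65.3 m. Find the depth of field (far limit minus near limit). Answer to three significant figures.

Hyperfocal distance H = f²/(N·c) + f = 210²/(2.8 × 0.017) + 210 = 44100/0.0476 + 210 ≈ 926680.6 mm ≈ 926.7 m.
Near limit Dn = s·(H − f)/(H + s − 2f) = 65300 × (926680.6 − 210) / (926680.6 + 65300 − 2 × 210) = 65300 × 926470.6 / 991560.6 ≈ 61013.4 mm.
Far limit Df = s·(H − f)/(H − s) = 65300 × (926680.6 − 210) / (926680.6 − 65300) = 65300 × 926470.6 / 861380.6 ≈ 70234.4 mm.
Depth of field = Df − Dn = 70234.4 − 61013.4 ≈ 9221.0 mm ≈ 9.22 m.

9.22 m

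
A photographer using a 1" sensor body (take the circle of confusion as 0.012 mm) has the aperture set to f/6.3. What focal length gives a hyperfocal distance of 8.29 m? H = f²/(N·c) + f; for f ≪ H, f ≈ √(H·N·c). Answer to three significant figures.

From H = f²/(N·c) + f, with f ≪ H: f ≈ √(H·N·c) = √(8290 × 6.3 × 0.012) = √626.72 ≈ 25.03 mm.
The +f correction barely moves this — solving exactly, f² + N·c·f − N·c·H = 0 ⇒ f = (−N·c + √((N·c)² + 4·N·c·H))/2 = (−0.0756 + √2506.9)/2 ≈ 24.997 mm, so f ≈ 25.0 mm.

25.0 mm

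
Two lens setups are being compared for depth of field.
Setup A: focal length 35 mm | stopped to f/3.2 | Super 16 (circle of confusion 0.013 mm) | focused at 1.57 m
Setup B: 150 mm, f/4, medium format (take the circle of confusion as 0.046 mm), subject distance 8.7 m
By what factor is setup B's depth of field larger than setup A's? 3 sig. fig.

Setup A: H = 35²/(3.2×0.013) + 35 ≈ 29482.1 mm; DoF = Df − Dn = 1656.34 − 1492.21 ≈ 164.13 mm.
Setup B: H = 150²/(4×0.046) + 150 ≈ 122432.6 mm; DoF = Df − Dn = 9354.0 − 8131.4 ≈ 1222.6 mm.
Ratio = 1222.6 / 164.13 ≈ 7.45.

7.45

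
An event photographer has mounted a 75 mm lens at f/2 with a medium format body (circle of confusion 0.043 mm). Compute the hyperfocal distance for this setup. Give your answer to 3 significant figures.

65.5 m

Hyperfocal distance H = f²/(N·c) + f = 75²/(2 × 0.043) + 75 = 5625/0.086 + 75 ≈ 65482.0 mm ≈ 65.5 m.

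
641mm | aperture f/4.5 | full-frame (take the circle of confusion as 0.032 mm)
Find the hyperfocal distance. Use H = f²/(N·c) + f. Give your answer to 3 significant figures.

2850 m

Hyperfocal distance H = f²/(N·c) + f = 641²/(4.5 × 0.032) + 641 = 410881/0.144 + 641 ≈ 2853981.3 mm ≈ 2850 m.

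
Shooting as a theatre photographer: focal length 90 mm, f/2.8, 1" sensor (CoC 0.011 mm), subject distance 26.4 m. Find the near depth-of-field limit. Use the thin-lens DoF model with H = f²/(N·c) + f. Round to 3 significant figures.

Hyperfocal distance H = f²/(N·c) + f = 90²/(2.8 × 0.011) + 90 = 8100/0.0308 + 90 ≈ 263077.0 mm ≈ 263.1 m.
Near limit Dn = s·(H − f)/(H + s − 2f) = 26400 × (263077.0 − 90) / (263077.0 + 26400 − 2 × 90) = 26400 × 262987.0 / 289297.0 ≈ 23999 mm ≈ 24.0 m.

24.0 m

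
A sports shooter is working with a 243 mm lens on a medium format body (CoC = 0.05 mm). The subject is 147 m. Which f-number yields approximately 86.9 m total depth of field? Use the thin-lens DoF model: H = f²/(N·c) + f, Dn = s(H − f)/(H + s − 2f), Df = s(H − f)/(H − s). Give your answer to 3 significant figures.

f/2.20

Write h = H − f = f²/(N·c). The thin-lens limits are Dn = s·h/(h + (s−f)) and Df = s·h/(h − (s−f)), so DoF = Df − Dn = 2·s·(s−f)·h / (h² − (s−f)²).
That is a quadratic in h: DoF·h² − 2·s·(s−f)·h − DoF·(s−f)² = 0 ⇒ h = (s−f)·(s + √(s² + DoF²)) / DoF = 146757 × (147000 + √(147000² + 86900²)) / 86900 = 146757 × (147000 + 170765) / 86900 ≈ 536642 mm.
Then N = f²/(c·h) = 243² / (0.05 × 536642) = 59049 / 26832 ≈ 2.20.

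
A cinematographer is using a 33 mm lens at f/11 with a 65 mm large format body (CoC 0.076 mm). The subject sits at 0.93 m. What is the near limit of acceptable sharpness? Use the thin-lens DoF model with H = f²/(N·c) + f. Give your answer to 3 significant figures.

Hyperfocal distance H = f²/(N·c) + f = 33²/(11 × 0.076) + 33 = 1089/0.836 + 33 ≈ 1335.6 mm ≈ 1.336 m.
Near limit Dn = s·(H − f)/(H + s − 2f) = 930 × (1335.6 − 33) / (1335.6 + 930 − 2 × 33) = 930 × 1302.6 / 2199.6 ≈ 550.75 mm ≈ 0.551 m.

0.551 m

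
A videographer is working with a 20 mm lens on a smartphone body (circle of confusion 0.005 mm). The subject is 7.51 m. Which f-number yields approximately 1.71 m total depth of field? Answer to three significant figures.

Write h = H − f = f²/(N·c). The thin-lens limits are Dn = s·h/(h + (s−f)) and Df = s·h/(h − (s−f)), so DoF = Df − Dn = 2·s·(s−f)·h / (h² − (s−f)²).
That is a quadratic in h: DoF·h² − 2·s·(s−f)·h − DoF·(s−f)² = 0 ⇒ h = (s−f)·(s + √(s² + DoF²)) / DoF = 7490 × (7510 + √(7510² + 1710²)) / 1710 = 7490 × (7510 + 7702.22) / 1710 ≈ 66631 mm.
Then N = f²/(c·h) = 20² / (0.005 × 66631) = 400 / 333.16 ≈ 1.20.

f/1.20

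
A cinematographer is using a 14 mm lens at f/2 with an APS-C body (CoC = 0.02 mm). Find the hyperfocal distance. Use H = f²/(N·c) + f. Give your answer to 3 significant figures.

Hyperfocal distance H = f²/(N·c) + f = 14²/(2 × 0.02) + 14 = 196/0.04 + 14 ≈ 4914.0 mm ≈ 4.91 m.

4.91 m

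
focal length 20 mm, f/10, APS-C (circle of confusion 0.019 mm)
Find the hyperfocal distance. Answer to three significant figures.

2.13 m

Hyperfocal distance H = f²/(N·c) + f = 20²/(10 × 0.019) + 20 = 400/0.19 + 20 ≈ 2125.3 mm ≈ 2.13 m.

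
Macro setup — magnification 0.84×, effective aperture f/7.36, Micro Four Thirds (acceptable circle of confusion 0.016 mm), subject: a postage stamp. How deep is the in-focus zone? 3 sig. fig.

0.334 mm

At magnification m, DoF ≈ 2·N_eff·c/m² = 2 × 7.36 × 0.016 / 0.84² = 0.2355 / 0.7056 ≈ 0.334 mm.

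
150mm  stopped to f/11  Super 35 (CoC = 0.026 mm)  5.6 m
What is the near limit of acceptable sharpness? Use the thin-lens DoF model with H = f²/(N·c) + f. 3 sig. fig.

Hyperfocal distance H = f²/(N·c) + f = 150²/(11 × 0.026) + 150 = 22500/0.286 + 150 ≈ 78821.3 mm ≈ 78.82 m.
Near limit Dn = s·(H − f)/(H + s − 2f) = 5600 × (78821.3 − 150) / (78821.3 + 5600 − 2 × 150) = 5600 × 78671.3 / 84121.3 ≈ 5237.2 mm ≈ 5.24 m.

5.24 m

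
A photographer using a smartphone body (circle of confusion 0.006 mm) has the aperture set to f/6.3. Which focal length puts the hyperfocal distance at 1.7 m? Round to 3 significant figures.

8.00 mm

From H = f²/(N·c) + f, with f ≪ H: f ≈ √(H·N·c) = √(1700 × 6.3 × 0.006) = √64.260 ≈ 8.016 mm.
Exact: f² + N·c·f − N·c·H = 0 ⇒ f = (−N·c + √((N·c)² + 4·N·c·H))/2 = (−0.0378 + √257.04)/2 ≈ 7.9974 mm ≈ 8.00 mm.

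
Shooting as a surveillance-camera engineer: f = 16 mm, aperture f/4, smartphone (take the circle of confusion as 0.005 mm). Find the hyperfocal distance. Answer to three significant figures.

12.8 m

Hyperfocal distance H = f²/(N·c) + f = 16²/(4 × 0.005) + 16 = 256/0.02 + 16 ≈ 12816.0 mm ≈ 12.8 m.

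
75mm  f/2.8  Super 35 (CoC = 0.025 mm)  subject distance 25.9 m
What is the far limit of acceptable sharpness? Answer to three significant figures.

Hyperfocal distance H = f²/(N·c) + f = 75²/(2.8 × 0.025) + 75 = 5625/0.07 + 75 ≈ 80432.1 mm ≈ 80.43 m.
Far limit Df = s·(H − f)/(H − s) = 25900 × (80432.1 − 75) / (80432.1 − 25900) = 25900 × 80357.1 / 54532.1 ≈ 38166 mm ≈ 38.2 m.

38.2 m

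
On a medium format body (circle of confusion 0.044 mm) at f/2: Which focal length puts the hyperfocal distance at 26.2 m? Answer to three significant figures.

48.0 mm

From H = f²/(N·c) + f, with f ≪ H: f ≈ √(H·N·c) = √(26200 × 2 × 0.044) = √2305.6 ≈ 48.02 mm.
The +f correction barely moves this — solving exactly, f² + N·c·f − N·c·H = 0 ⇒ f = (−N·c + √((N·c)² + 4·N·c·H))/2 = (−0.088 + √9222.4)/2 ≈ 47.973 mm, so f ≈ 48.0 mm.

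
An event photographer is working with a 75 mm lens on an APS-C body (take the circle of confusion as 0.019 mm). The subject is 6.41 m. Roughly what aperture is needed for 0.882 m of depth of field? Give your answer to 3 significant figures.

Write h = H − f = f²/(N·c). The thin-lens limits are Dn = s·h/(h + (s−f)) and Df = s·h/(h − (s−f)), so DoF = Df − Dn = 2·s·(s−f)·h / (h² − (s−f)²).
That is a quadratic in h: DoF·h² − 2·s·(s−f)·h − DoF·(s−f)² = 0 ⇒ h = (s−f)·(s + √(s² + DoF²)) / DoF = 6335 × (6410 + √(6410² + 882²)) / 882 = 6335 × (6410 + 6470.40) / 882 ≈ 92514 mm.
Then N = f²/(c·h) = 75² / (0.019 × 92514) = 5625 / 1757.8 ≈ 3.20.

f/3.20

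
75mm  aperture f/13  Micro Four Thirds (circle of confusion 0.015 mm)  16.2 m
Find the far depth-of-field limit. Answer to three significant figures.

36.7 m

Hyperfocal distance H = f²/(N·c) + f = 75²/(13 × 0.015) + 75 = 5625/0.195 + 75 ≈ 28921.2 mm ≈ 28.92 m.
Far limit Df = s·(H − f)/(H − s) = 16200 × (28921.2 − 75) / (28921.2 − 16200) = 16200 × 28846.2 / 12721.2 ≈ 36735 mm ≈ 36.7 m.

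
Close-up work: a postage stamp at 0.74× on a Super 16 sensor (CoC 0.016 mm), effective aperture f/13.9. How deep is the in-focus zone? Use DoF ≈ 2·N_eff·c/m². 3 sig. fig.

0.812 mm

At magnification m, DoF ≈ 2·N_eff·c/m² = 2 × 13.9 × 0.016 / 0.74² = 0.4448 / 0.5476 ≈ 0.812 mm.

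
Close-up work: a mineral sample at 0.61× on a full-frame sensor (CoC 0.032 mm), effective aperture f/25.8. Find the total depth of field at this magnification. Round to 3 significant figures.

4.44 mm

At magnification m, DoF ≈ 2·N_eff·c/m² = 2 × 25.8 × 0.032 / 0.61² = 1.651 / 0.3721 ≈ 4.44 mm.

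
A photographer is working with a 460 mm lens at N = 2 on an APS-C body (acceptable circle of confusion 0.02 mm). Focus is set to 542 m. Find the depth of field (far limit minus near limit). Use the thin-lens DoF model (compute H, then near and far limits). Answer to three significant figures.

112 m

Hyperfocal distance H = f²/(N·c) + f = 460²/(2 × 0.02) + 460 = 211600/0.04 + 460 ≈ 5290460.0 mm ≈ 5290 m.
Near limit Dn = s·(H − f)/(H + s − 2f) = 542000 × (5290460.0 − 460) / (5290460.0 + 542000 − 2 × 460) = 542000 × 5290000.0 / 5831540.0 ≈ 491668 mm.
Far limit Df = s·(H − f)/(H − s) = 542000 × (5290460.0 − 460) / (5290460.0 − 542000) = 542000 × 5290000.0 / 4748460.0 ≈ 603813 mm.
Depth of field = Df − Dn = 603813 − 491668 ≈ 112145 mm ≈ 112 m.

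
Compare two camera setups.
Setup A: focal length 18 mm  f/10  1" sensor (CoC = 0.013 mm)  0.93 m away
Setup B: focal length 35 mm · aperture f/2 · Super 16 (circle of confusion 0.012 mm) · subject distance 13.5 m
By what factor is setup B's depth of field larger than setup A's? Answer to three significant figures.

9.74

Setup A: H = 18²/(10×0.013) + 18 ≈ 2510.3 mm; DoF = Df − Dn = 1466.71 − 680.86 ≈ 785.85 mm.
Setup B: H = 35²/(2×0.012) + 35 ≈ 51076.7 mm; DoF = Df − Dn = 18337.5 − 10682.0 ≈ 7655.5 mm.
Ratio = 7655.5 / 785.85 ≈ 9.74.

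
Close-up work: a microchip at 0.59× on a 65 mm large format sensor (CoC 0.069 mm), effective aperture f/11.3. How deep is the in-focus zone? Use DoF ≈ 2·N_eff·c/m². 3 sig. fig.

4.48 mm

At magnification m, DoF ≈ 2·N_eff·c/m² = 2 × 11.3 × 0.069 / 0.59² = 1.559 / 0.3481 ≈ 4.48 mm.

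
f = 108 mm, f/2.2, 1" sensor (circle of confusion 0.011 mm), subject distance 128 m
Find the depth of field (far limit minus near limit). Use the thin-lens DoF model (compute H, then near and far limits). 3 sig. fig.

73.1 m

Hyperfocal distance H = f²/(N·c) + f = 108²/(2.2 × 0.011) + 108 = 11664/0.0242 + 108 ≈ 482091.5 mm ≈ 482.1 m.
Near limit Dn = s·(H − f)/(H + s − 2f) = 128000 × (482091.5 − 108) / (482091.5 + 128000 − 2 × 108) = 128000 × 481983.5 / 609875.5 ≈ 101158 mm.
Far limit Df = s·(H − f)/(H − s) = 128000 × (482091.5 − 108) / (482091.5 − 128000) = 128000 × 481983.5 / 354091.5 ≈ 174231 mm.
Depth of field = Df − Dn = 174231 − 101158 ≈ 73073 mm ≈ 73.1 m.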